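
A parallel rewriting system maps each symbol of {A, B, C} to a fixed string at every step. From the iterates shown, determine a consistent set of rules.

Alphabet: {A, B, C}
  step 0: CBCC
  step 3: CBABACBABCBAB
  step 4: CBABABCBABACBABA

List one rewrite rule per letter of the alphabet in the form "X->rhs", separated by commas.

  step 3 ⇒ step 4: CBABACBABCBAB ⇒ CB·A·B·A·B·CB·A·B·A·CB·A·B·A
    A ↦ B
    B ↦ A
    C ↦ CB

A->B, B->A, C->CB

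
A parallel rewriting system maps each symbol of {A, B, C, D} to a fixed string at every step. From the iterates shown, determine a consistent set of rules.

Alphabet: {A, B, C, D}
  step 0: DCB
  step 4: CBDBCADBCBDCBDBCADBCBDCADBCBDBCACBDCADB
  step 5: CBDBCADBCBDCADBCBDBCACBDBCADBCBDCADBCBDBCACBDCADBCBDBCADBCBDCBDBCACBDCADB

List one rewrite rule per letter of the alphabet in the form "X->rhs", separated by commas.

  step 4 ⇒ step 5: CBDBCADBCBDCBDBCADBCBDCADBCBDBCACBDCADB ⇒ CB·DB·CA·DB·CB·D·CA·DB·CB·DB·CA·CB·DB·CA·DB·CB·D·CA·DB·CB·DB·CA·CB·D·CA·DB·CB·DB·CA·DB·CB·D·CB·DB·CA·CB·D·CA·DB
    A ↦ D
    B ↦ DB
    C ↦ CB
    D ↦ CA

A->D, B->DB, C->CB, D->CA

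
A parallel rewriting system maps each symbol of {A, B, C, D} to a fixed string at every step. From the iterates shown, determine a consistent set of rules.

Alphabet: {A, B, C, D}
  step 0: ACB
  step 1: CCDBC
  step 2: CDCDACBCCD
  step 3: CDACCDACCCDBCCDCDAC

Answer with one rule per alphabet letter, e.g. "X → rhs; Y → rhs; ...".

  step 2 ⇒ step 3: CDCDACBCCD ⇒ CD·AC·CD·AC·C·CD·BC·CD·CD·AC
    A ↦ C
    B ↦ BC
    C ↦ CD
    D ↦ AC

A->C, B->BC, C->CD, D->AC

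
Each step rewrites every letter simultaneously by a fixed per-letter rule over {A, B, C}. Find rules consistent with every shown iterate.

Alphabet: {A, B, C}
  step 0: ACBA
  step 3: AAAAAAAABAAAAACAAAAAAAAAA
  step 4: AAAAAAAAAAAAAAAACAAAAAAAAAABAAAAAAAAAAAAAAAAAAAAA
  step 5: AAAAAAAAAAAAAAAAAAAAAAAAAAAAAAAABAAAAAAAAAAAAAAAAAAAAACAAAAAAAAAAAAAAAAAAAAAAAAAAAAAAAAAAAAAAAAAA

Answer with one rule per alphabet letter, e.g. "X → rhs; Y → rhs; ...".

  step 4 ⇒ step 5: AAAAAAAAAAAAAAAACAAAAAAAAAABAAAAAAAAAAAAAAAAAAAAA ⇒ AA·AA·AA·AA·AA·AA·AA·AA·AA·AA·AA·AA·AA·AA·AA·AA·BA·AA·AA·AA·AA·AA·AA·AA·AA·AA·AA·C·AA·AA·AA·AA·AA·AA·AA·AA·AA·AA·AA·AA·AA·AA·AA·AA·AA·AA·AA·AA·AA
    A ↦ AA
    B ↦ C
    C ↦ BA

A->AA, B->C, C->BA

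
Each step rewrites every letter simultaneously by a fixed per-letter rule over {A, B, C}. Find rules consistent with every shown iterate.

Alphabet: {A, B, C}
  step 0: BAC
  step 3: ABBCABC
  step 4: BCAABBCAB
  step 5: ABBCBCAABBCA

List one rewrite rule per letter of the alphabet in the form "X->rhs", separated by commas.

  step 4 ⇒ step 5: BCAABBCAB ⇒ A·B·BC·BC·A·A·B·BC·A
    A ↦ BC
    B ↦ A
    C ↦ B

A->BC, B->A, C->B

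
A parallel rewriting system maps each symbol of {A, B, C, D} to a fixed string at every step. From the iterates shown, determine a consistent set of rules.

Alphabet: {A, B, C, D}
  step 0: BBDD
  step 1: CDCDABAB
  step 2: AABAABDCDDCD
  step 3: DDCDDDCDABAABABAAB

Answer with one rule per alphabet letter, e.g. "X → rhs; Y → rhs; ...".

  step 2 ⇒ step 3: AABAABDCDDCD ⇒ D·D·CD·D·D·CD·AB·A·AB·AB·A·AB
    A ↦ D
    B ↦ CD
    C ↦ A
    D ↦ AB

A->D, B->CD, C->A, D->AB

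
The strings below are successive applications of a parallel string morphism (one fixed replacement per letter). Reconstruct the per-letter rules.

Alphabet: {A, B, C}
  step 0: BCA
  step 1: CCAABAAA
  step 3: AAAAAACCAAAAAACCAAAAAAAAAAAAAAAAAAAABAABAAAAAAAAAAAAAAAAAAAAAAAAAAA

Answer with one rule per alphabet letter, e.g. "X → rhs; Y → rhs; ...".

  step 0 ⇒ step 1: BCA ⇒ CC·AAB·AAA
    A ↦ AAA
    B ↦ CC
    C ↦ AAB

A->AAA, B->CC, C->AAB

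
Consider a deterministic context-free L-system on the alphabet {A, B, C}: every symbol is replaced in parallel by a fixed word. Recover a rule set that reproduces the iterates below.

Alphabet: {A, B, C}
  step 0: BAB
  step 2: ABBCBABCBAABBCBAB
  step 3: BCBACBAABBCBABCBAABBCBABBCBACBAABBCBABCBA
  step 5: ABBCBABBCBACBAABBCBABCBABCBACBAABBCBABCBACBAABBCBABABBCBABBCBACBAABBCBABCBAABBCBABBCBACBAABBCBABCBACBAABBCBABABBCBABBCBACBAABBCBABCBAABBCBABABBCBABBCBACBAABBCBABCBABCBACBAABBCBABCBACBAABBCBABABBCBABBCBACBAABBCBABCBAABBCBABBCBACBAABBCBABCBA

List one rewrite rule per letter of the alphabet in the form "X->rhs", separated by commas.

  step 2 ⇒ step 3: ABBCBABCBAABBCBAB ⇒ B·CBA·CBA·ABB·CBA·B·CBA·ABB·CBA·B·B·CBA·CBA·ABB·CBA·B·CBA
    A ↦ B
    B ↦ CBA
    C ↦ ABB

A->B, B->CBA, C->ABB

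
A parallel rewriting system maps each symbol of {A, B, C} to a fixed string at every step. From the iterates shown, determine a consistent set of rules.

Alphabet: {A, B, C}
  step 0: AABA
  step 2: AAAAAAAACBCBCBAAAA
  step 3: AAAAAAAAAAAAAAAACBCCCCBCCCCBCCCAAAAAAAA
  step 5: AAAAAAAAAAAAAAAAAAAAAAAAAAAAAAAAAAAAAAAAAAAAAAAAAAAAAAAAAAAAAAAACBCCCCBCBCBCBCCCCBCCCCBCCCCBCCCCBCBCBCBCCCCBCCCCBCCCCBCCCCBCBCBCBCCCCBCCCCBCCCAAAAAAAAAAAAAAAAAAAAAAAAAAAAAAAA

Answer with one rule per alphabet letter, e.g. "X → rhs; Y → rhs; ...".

A->AA, B->CCC, C->CB

  step 2 ⇒ step 3: AAAAAAAACBCBCBAAAA ⇒ AA·AA·AA·AA·AA·AA·AA·AA·CB·CCC·CB·CCC·CB·CCC·AA·AA·AA·AA
    A ↦ AA
    B ↦ CCC
    C ↦ CB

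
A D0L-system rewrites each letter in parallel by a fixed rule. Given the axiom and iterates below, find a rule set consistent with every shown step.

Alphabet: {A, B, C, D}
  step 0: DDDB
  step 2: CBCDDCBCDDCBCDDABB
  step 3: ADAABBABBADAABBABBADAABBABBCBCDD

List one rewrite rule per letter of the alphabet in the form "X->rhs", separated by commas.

A->CBC, B->D, C->A, D->ABB

  step 2 ⇒ step 3: CBCDDCBCDDCBCDDABB ⇒ A·D·A·ABB·ABB·A·D·A·ABB·ABB·A·D·A·ABB·ABB·CBC·D·D
    A ↦ CBC
    B ↦ D
    C ↦ A
    D ↦ ABB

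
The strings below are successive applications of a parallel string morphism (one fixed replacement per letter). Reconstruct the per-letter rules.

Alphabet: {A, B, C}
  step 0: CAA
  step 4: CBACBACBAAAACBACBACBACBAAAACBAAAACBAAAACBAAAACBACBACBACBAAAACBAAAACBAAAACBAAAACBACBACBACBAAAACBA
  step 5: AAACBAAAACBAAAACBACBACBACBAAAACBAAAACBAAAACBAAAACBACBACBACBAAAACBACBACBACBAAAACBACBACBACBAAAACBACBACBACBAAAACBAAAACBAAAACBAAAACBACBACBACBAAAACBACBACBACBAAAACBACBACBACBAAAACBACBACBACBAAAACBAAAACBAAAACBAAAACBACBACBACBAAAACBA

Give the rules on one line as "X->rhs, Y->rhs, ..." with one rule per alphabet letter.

  step 4 ⇒ step 5: CBACBACBAAAACBACBACBACBAAAACBAAAACBAAAACBAAAACBACBACBACBAAAACBAAAACBAAAACBAAAACBACBACBACBAAAACBA ⇒ AA·A·CBA·AA·A·CBA·AA·A·CBA·CBA·CBA·CBA·AA·A·CBA·AA·A·CBA·AA·A·CBA·AA·A·CBA·CBA·CBA·CBA·AA·A·CBA·CBA·CBA·CBA·AA·A·CBA·CBA·CBA·CBA·AA·A·CBA·CBA·CBA·CBA·AA·A·CBA·AA·A·CBA·AA·A·CBA·AA·A·CBA·CBA·CBA·CBA·AA·A·CBA·CBA·CBA·CBA·AA·A·CBA·CBA·CBA·CBA·AA·A·CBA·CBA·CBA·CBA·AA·A·CBA·AA·A·CBA·AA·A·CBA·AA·A·CBA·CBA·CBA·CBA·AA·A·CBA
    A ↦ CBA
    B ↦ A
    C ↦ AA

A->CBA, B->A, C->AA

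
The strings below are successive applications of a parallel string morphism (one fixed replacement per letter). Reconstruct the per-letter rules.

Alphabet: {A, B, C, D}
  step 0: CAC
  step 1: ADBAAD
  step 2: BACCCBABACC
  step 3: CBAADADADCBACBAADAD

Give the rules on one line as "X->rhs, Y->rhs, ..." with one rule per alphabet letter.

  step 2 ⇒ step 3: BACCCBABACC ⇒ C·BA·AD·AD·AD·C·BA·C·BA·AD·AD
    A ↦ BA
    B ↦ C
    C ↦ AD
  step 1 ⇒ step 2: ADBAAD ⇒ BA·CC·C·BA·BA·CC
    D ↦ CC

A->BA, B->C, C->AD, D->CC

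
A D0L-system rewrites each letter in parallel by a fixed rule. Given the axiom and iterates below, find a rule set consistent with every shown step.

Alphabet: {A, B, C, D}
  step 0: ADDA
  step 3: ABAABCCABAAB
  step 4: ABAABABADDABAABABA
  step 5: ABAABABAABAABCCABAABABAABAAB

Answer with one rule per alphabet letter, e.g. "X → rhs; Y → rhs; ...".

  step 4 ⇒ step 5: ABAABABADDABAABABA ⇒ AB·A·AB·AB·A·AB·A·AB·C·C·AB·A·AB·AB·A·AB·A·AB
    A ↦ AB
    B ↦ A
    D ↦ C
  step 3 ⇒ step 4: ABAABCCABAAB ⇒ AB·A·AB·AB·A·D·D·AB·A·AB·AB·A
    C ↦ D

A->AB, B->A, C->D, D->C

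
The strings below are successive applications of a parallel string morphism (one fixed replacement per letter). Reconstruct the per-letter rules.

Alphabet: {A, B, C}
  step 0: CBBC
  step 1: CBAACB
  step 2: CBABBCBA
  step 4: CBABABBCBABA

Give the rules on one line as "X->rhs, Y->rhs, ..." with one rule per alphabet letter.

  step 1 ⇒ step 2: CBAACB ⇒ CB·A·B·B·CB·A
    A ↦ B
    B ↦ A
    C ↦ CB

A->B, B->A, C->CB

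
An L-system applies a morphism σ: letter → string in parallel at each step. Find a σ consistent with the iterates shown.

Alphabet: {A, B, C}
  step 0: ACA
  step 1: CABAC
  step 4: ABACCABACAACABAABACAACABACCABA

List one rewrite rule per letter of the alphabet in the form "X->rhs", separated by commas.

A->C, B->AA, C->ABA

  step 0 ⇒ step 1: ACA ⇒ C·ABA·C
    A ↦ C
    C ↦ ABA
    B ↦ AA  (constrained at step 1)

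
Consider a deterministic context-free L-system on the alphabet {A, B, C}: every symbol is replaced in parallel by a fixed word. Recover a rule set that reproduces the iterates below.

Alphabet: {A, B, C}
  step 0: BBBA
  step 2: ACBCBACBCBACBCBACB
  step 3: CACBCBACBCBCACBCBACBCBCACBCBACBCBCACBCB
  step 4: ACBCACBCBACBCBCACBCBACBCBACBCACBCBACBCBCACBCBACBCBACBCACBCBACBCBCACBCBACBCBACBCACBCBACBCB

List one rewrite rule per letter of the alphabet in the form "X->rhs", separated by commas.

  step 3 ⇒ step 4: CACBCBACBCBCACBCBACBCBCACBCBACBCBCACBCB ⇒ ACB·C·ACB·CB·ACB·CB·C·ACB·CB·ACB·CB·ACB·C·ACB·CB·ACB·CB·C·ACB·CB·ACB·CB·ACB·C·ACB·CB·ACB·CB·C·ACB·CB·ACB·CB·ACB·C·ACB·CB·ACB·CB
    A ↦ C
    B ↦ CB
    C ↦ ACB

A->C, B->CB, C->ACB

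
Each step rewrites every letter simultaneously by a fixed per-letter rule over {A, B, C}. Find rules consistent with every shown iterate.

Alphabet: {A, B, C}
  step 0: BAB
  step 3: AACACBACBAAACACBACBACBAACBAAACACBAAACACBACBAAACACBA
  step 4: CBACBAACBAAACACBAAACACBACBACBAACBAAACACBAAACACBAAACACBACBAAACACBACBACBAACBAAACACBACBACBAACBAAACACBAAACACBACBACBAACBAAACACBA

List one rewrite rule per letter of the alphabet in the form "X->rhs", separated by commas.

A->CBA, B->ACA, C->A

  step 3 ⇒ step 4: AACACBACBAAACACBACBACBAACBAAACACBAAACACBACBAAACACBA ⇒ CBA·CBA·A·CBA·A·ACA·CBA·A·ACA·CBA·CBA·CBA·A·CBA·A·ACA·CBA·A·ACA·CBA·A·ACA·CBA·CBA·A·ACA·CBA·CBA·CBA·A·CBA·A·ACA·CBA·CBA·CBA·A·CBA·A·ACA·CBA·A·ACA·CBA·CBA·CBA·A·CBA·A·ACA·CBA
    A ↦ CBA
    B ↦ ACA
    C ↦ A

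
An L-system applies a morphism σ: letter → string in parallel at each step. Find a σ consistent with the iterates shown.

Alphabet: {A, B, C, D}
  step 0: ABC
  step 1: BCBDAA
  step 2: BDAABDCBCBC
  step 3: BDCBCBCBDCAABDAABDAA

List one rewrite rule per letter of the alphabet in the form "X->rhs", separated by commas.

  step 2 ⇒ step 3: BDAABDCBCBC ⇒ BD·C·BC·BC·BD·C·AA·BD·AA·BD·AA
    A ↦ BC
    B ↦ BD
    C ↦ AA
    D ↦ C

A->BC, B->BD, C->AA, D->C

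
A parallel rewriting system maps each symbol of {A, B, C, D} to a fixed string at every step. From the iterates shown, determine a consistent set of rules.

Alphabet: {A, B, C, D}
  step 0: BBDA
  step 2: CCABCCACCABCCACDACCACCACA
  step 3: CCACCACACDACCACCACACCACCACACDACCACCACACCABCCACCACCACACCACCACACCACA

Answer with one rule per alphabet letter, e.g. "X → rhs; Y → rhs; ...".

  step 2 ⇒ step 3: CCABCCACCABCCACDACCACCACA ⇒ CCA·CCA·CA·CDA·CCA·CCA·CA·CCA·CCA·CA·CDA·CCA·CCA·CA·CCA·BC·CA·CCA·CCA·CA·CCA·CCA·CA·CCA·CA
    A ↦ CA
    B ↦ CDA
    C ↦ CCA
    D ↦ BC

A->CA, B->CDA, C->CCA, D->BC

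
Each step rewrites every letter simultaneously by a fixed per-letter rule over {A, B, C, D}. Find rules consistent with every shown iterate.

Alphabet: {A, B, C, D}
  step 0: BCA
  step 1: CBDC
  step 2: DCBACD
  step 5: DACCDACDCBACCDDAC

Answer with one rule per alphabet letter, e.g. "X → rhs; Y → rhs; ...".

A->C, B->CB, C->D, D->AC

  step 1 ⇒ step 2: CBDC ⇒ D·CB·AC·D
    B ↦ CB
    C ↦ D
    D ↦ AC
  step 0 ⇒ step 1: BCA ⇒ CB·D·C
    A ↦ C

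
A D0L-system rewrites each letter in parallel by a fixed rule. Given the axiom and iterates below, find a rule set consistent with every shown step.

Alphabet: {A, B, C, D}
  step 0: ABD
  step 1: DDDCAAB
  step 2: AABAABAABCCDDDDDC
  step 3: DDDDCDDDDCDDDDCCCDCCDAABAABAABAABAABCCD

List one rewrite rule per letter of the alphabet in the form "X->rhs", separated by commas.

  step 2 ⇒ step 3: AABAABAABCCDDDDDC ⇒ D·D·DDC·D·D·DDC·D·D·DDC·CCD·CCD·AAB·AAB·AAB·AAB·AAB·CCD
    A ↦ D
    B ↦ DDC
    C ↦ CCD
    D ↦ AAB

A->D, B->DDC, C->CCD, D->AAB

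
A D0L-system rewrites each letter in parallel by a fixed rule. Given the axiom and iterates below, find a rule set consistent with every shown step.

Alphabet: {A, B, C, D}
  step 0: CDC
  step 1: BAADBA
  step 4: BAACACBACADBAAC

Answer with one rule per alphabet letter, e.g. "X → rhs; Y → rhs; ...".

A->C, B->A, C->BA, D->AD

  step 0 ⇒ step 1: CDC ⇒ BA·AD·BA
    C ↦ BA
    D ↦ AD
    A ↦ C  (constrained at step 1)
    B ↦ A  (constrained at step 1)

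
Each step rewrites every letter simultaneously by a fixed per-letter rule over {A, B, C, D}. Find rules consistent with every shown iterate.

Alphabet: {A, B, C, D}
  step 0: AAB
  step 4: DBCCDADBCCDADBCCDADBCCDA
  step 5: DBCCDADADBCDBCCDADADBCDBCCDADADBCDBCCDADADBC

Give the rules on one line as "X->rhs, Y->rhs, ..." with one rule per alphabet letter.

  step 4 ⇒ step 5: DBCCDADBCCDADBCCDADBCCDA ⇒ DB·CC·DA·DA·DB·C·DB·CC·DA·DA·DB·C·DB·CC·DA·DA·DB·C·DB·CC·DA·DA·DB·C
    A ↦ C
    B ↦ CC
    C ↦ DA
    D ↦ DB

A->C, B->CC, C->DA, D->DB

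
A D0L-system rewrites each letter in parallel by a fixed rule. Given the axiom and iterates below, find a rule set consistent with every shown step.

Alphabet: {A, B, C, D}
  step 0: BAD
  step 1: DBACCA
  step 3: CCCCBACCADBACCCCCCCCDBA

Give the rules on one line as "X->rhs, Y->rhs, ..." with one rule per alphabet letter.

  step 0 ⇒ step 1: BAD ⇒ D·BA·CCA
    A ↦ BA
    B ↦ D
    D ↦ CCA
    C ↦ CC  (constrained at step 1)

A->BA, B->D, C->CC, D->CCA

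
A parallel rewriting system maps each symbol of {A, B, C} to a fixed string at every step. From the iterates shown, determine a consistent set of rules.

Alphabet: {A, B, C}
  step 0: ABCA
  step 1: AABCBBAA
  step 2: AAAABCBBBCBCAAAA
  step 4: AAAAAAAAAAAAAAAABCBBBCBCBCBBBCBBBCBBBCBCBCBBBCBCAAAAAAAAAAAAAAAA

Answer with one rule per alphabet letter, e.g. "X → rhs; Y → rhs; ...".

A->AA, B->BC, C->BB

  step 1 ⇒ step 2: AABCBBAA ⇒ AA·AA·BC·BB·BC·BC·AA·AA
    A ↦ AA
    B ↦ BC
    C ↦ BB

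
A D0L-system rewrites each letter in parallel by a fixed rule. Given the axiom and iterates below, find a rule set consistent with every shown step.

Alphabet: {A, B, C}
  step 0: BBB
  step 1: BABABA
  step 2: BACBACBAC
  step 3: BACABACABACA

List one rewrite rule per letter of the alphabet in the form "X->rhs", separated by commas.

A->C, B->BA, C->A

  step 2 ⇒ step 3: BACBACBAC ⇒ BA·C·A·BA·C·A·BA·C·A
    A ↦ C
    B ↦ BA
    C ↦ A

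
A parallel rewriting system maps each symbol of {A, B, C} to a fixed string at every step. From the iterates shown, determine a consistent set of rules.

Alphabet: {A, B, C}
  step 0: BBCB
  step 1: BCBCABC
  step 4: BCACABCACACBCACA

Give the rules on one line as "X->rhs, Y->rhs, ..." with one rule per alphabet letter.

  step 0 ⇒ step 1: BBCB ⇒ BC·BC·A·BC
    B ↦ BC
    C ↦ A
    A ↦ C  (constrained at step 1)

A->C, B->BC, C->A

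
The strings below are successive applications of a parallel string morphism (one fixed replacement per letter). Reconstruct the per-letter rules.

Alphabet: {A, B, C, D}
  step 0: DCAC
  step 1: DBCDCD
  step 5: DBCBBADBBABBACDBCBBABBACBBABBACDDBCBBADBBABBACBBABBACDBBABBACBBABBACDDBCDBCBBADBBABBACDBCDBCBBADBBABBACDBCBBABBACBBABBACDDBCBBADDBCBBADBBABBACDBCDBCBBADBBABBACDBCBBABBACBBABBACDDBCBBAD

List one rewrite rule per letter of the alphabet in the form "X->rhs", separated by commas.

  step 0 ⇒ step 1: DCAC ⇒ DBC·D·C·D
    A ↦ C
    C ↦ D
    D ↦ DBC
    B ↦ BBA  (constrained at step 1)

A->C, B->BBA, C->D, D->DBC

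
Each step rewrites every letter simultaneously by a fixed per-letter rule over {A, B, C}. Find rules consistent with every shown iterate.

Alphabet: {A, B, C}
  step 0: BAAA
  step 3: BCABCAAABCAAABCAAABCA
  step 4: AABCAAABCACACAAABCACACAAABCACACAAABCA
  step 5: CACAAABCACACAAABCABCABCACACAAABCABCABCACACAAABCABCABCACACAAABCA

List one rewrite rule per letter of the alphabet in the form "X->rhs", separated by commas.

  step 4 ⇒ step 5: AABCAAABCACACAAABCACACAAABCACACAAABCA ⇒ CA·CA·AA·B·CA·CA·CA·AA·B·CA·B·CA·B·CA·CA·CA·AA·B·CA·B·CA·B·CA·CA·CA·AA·B·CA·B·CA·B·CA·CA·CA·AA·B·CA
    A ↦ CA
    B ↦ AA
    C ↦ B

A->CA, B->AA, C->B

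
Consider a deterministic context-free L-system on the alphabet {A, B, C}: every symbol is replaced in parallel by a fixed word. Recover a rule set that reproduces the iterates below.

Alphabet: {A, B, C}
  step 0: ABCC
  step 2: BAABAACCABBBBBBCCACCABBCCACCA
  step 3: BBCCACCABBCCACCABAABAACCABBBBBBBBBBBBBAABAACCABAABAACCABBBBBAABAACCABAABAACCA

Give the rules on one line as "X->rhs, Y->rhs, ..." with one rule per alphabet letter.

A->CCA, B->BB, C->BAA

  step 2 ⇒ step 3: BAABAACCABBBBBBCCACCABBCCACCA ⇒ BB·CCA·CCA·BB·CCA·CCA·BAA·BAA·CCA·BB·BB·BB·BB·BB·BB·BAA·BAA·CCA·BAA·BAA·CCA·BB·BB·BAA·BAA·CCA·BAA·BAA·CCA
    A ↦ CCA
    B ↦ BB
    C ↦ BAA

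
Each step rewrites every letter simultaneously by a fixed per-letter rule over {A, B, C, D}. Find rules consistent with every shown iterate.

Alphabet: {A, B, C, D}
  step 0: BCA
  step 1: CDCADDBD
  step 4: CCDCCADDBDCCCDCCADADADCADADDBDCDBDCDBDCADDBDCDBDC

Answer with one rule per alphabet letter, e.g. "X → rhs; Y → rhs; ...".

A->DBD, B->CDC, C->AD, D->C

  step 0 ⇒ step 1: BCA ⇒ CDC·AD·DBD
    A ↦ DBD
    B ↦ CDC
    C ↦ AD
    D ↦ C  (constrained at step 1)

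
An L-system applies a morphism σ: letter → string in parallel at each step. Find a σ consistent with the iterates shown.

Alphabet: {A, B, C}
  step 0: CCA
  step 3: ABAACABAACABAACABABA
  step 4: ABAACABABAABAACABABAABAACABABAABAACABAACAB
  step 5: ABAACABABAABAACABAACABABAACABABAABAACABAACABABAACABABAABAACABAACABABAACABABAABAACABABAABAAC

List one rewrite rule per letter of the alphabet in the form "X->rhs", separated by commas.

  step 4 ⇒ step 5: ABAACABABAABAACABABAABAACABABAABAACABAACAB ⇒ AB·AAC·AB·AB·A·AB·AAC·AB·AAC·AB·AB·AAC·AB·AB·A·AB·AAC·AB·AAC·AB·AB·AAC·AB·AB·A·AB·AAC·AB·AAC·AB·AB·AAC·AB·AB·A·AB·AAC·AB·AB·A·AB·AAC
    A ↦ AB
    B ↦ AAC
    C ↦ A

A->AB, B->AAC, C->A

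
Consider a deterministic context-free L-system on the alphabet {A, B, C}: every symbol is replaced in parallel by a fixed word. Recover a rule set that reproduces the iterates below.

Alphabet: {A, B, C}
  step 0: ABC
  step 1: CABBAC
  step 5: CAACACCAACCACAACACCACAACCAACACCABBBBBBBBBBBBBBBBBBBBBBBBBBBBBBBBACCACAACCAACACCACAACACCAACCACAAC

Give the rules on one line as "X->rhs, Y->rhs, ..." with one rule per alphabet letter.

  step 0 ⇒ step 1: ABC ⇒ CA·BB·AC
    A ↦ CA
    B ↦ BB
    C ↦ AC

A->CA, B->BB, C->AC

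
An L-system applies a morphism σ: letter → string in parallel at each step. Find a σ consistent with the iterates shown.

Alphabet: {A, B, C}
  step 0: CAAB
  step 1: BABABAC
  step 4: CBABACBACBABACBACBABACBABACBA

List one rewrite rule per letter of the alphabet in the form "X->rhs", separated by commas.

A->BA, B->C, C->BA

  step 0 ⇒ step 1: CAAB ⇒ BA·BA·BA·C
    A ↦ BA
    B ↦ C
    C ↦ BA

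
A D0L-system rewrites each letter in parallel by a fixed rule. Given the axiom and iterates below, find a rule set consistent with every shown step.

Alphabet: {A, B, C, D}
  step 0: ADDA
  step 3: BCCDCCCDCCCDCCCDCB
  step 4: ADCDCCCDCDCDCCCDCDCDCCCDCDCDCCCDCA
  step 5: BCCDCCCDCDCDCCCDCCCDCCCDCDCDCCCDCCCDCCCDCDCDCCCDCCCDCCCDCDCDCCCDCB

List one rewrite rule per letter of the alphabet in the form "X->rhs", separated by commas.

A->B, B->A, C->DC, D->CC

  step 4 ⇒ step 5: ADCDCCCDCDCDCCCDCDCDCCCDCDCDCCCDCA ⇒ B·CC·DC·CC·DC·DC·DC·CC·DC·CC·DC·CC·DC·DC·DC·CC·DC·CC·DC·CC·DC·DC·DC·CC·DC·CC·DC·CC·DC·DC·DC·CC·DC·B
    A ↦ B
    C ↦ DC
    D ↦ CC
  step 3 ⇒ step 4: BCCDCCCDCCCDCCCDCB ⇒ A·DC·DC·CC·DC·DC·DC·CC·DC·DC·DC·CC·DC·DC·DC·CC·DC·A
    B ↦ A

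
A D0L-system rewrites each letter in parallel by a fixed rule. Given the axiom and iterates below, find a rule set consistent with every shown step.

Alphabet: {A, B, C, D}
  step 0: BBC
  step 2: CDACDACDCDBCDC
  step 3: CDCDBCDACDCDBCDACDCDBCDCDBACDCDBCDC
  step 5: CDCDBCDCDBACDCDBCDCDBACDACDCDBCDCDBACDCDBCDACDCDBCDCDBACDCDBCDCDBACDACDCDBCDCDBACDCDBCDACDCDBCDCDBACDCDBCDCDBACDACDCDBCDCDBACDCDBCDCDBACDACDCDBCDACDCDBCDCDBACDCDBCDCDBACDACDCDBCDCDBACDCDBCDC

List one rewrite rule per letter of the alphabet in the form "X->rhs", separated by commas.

  step 2 ⇒ step 3: CDACDACDCDBCDC ⇒ CDC·DB·CDA·CDC·DB·CDA·CDC·DB·CDC·DB·A·CDC·DB·CDC
    A ↦ CDA
    B ↦ A
    C ↦ CDC
    D ↦ DB

A->CDA, B->A, C->CDC, D->DB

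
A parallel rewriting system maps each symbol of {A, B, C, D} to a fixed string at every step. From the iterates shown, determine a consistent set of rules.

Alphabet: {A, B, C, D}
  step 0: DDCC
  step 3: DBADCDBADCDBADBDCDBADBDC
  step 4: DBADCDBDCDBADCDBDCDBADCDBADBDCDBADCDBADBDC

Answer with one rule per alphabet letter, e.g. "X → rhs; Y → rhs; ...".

A->DC, B->A, C->DC, D->DB

  step 3 ⇒ step 4: DBADCDBADCDBADBDCDBADBDC ⇒ DB·A·DC·DB·DC·DB·A·DC·DB·DC·DB·A·DC·DB·A·DB·DC·DB·A·DC·DB·A·DB·DC
    A ↦ DC
    B ↦ A
    C ↦ DC
    D ↦ DB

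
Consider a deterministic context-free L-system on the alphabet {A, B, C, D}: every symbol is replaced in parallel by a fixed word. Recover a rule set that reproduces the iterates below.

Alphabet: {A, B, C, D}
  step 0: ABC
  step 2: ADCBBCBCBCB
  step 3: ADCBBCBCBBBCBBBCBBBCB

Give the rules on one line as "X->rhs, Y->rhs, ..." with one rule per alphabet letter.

  step 2 ⇒ step 3: ADCBBCBCBCB ⇒ AD·C·BB·CB·CB·BB·CB·BB·CB·BB·CB
    A ↦ AD
    B ↦ CB
    C ↦ BB
    D ↦ C

A->AD, B->CB, C->BB, D->C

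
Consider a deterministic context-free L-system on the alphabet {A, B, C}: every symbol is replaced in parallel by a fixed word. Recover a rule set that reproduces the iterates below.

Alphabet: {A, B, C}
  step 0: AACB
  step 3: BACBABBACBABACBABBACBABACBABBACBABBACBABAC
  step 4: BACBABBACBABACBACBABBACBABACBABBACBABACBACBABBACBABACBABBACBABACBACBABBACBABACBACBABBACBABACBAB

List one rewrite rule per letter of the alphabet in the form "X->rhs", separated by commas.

  step 3 ⇒ step 4: BACBABBACBABACBABBACBABACBABBACBABBACBABAC ⇒ BAC·BA·B·BAC·BA·BAC·BAC·BA·B·BAC·BA·BAC·BA·B·BAC·BA·BAC·BAC·BA·B·BAC·BA·BAC·BA·B·BAC·BA·BAC·BAC·BA·B·BAC·BA·BAC·BAC·BA·B·BAC·BA·BAC·BA·B
    A ↦ BA
    B ↦ BAC
    C ↦ B

A->BA, B->BAC, C->B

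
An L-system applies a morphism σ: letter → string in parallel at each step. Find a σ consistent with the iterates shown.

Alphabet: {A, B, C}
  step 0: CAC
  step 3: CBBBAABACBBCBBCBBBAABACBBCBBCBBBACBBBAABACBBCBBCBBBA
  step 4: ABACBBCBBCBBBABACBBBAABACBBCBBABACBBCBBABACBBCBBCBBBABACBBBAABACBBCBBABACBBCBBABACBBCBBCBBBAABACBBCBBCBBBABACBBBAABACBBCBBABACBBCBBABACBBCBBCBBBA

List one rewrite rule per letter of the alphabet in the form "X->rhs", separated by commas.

  step 3 ⇒ step 4: CBBBAABACBBCBBCBBBAABACBBCBBCBBBACBBBAABACBBCBBCBBBA ⇒ ABA·CBB·CBB·CBB·BA·BA·CBB·BA·ABA·CBB·CBB·ABA·CBB·CBB·ABA·CBB·CBB·CBB·BA·BA·CBB·BA·ABA·CBB·CBB·ABA·CBB·CBB·ABA·CBB·CBB·CBB·BA·ABA·CBB·CBB·CBB·BA·BA·CBB·BA·ABA·CBB·CBB·ABA·CBB·CBB·ABA·CBB·CBB·CBB·BA
    A ↦ BA
    B ↦ CBB
    C ↦ ABA

A->BA, B->CBB, C->ABA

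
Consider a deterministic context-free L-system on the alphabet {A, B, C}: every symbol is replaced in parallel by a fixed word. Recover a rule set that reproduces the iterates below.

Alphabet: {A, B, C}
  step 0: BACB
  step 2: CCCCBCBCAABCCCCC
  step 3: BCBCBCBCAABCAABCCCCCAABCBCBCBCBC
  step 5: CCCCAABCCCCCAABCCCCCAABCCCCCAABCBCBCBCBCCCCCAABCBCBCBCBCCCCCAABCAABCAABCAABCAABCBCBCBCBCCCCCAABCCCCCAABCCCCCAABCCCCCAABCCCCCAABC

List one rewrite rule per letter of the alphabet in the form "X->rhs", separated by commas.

A->CC, B->AA, C->BC

  step 2 ⇒ step 3: CCCCBCBCAABCCCCC ⇒ BC·BC·BC·BC·AA·BC·AA·BC·CC·CC·AA·BC·BC·BC·BC·BC
    A ↦ CC
    B ↦ AA
    C ↦ BC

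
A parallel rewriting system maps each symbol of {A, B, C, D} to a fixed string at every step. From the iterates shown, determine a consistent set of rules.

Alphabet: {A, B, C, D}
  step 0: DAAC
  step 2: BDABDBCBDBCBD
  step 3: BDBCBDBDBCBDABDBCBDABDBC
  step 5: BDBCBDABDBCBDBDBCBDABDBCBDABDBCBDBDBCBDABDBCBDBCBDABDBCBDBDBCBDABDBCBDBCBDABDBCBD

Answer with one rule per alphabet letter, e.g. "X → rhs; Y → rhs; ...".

  step 2 ⇒ step 3: BDABDBCBDBCBD ⇒ BD·BC·BD·BD·BC·BD·A·BD·BC·BD·A·BD·BC
    A ↦ BD
    B ↦ BD
    C ↦ A
    D ↦ BC

A->BD, B->BD, C->A, D->BC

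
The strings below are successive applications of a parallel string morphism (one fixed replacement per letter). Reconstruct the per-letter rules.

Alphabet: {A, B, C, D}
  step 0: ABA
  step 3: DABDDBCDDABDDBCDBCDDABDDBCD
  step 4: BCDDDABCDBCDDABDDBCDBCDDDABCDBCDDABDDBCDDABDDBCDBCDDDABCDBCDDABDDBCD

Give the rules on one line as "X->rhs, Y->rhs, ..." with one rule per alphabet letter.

  step 3 ⇒ step 4: DABDDBCDDABDDBCDBCDDABDDBCD ⇒ BCD·D·DA·BCD·BCD·DA·BDD·BCD·BCD·D·DA·BCD·BCD·DA·BDD·BCD·DA·BDD·BCD·BCD·D·DA·BCD·BCD·DA·BDD·BCD
    A ↦ D
    B ↦ DA
    C ↦ BDD
    D ↦ BCD

A->D, B->DA, C->BDD, D->BCD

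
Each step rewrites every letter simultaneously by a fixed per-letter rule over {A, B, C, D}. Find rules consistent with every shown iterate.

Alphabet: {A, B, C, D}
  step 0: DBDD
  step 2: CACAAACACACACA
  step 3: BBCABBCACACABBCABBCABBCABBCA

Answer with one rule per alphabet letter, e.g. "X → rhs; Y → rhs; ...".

A->CA, B->D, C->BB, D->AA

  step 2 ⇒ step 3: CACAAACACACACA ⇒ BB·CA·BB·CA·CA·CA·BB·CA·BB·CA·BB·CA·BB·CA
    A ↦ CA
    C ↦ BB
    B ↦ D  (constrained at step 0)
    D ↦ AA  (constrained at step 0)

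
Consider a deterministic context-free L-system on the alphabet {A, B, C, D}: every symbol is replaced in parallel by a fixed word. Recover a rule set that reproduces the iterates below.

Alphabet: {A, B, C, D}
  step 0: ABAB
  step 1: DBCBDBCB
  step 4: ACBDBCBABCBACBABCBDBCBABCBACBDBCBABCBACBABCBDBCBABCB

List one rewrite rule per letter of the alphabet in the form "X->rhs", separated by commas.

  step 0 ⇒ step 1: ABAB ⇒ DB·CB·DB·CB
    A ↦ DB
    B ↦ CB
    C ↦ AB  (constrained at step 1)
    D ↦ A  (constrained at step 1)

A->DB, B->CB, C->AB, D->A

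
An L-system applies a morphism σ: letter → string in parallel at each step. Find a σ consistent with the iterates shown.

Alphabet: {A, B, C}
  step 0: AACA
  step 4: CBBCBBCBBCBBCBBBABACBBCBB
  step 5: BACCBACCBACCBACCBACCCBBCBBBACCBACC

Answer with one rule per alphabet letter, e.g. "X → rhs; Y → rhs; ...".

  step 4 ⇒ step 5: CBBCBBCBBCBBCBBBABACBBCBB ⇒ BA·C·C·BA·C·C·BA·C·C·BA·C·C·BA·C·C·C·BB·C·BB·BA·C·C·BA·C·C
    A ↦ BB
    B ↦ C
    C ↦ BA

A->BB, B->C, C->BA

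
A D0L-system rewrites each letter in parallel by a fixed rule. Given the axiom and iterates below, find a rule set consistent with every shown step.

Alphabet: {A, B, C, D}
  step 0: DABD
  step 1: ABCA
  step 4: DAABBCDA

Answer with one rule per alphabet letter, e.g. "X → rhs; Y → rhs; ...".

  step 0 ⇒ step 1: DABD ⇒ A·B·C·A
    A ↦ B
    B ↦ C
    D ↦ A
    C ↦ DA  (constrained at step 1)

A->B, B->C, C->DA, D->A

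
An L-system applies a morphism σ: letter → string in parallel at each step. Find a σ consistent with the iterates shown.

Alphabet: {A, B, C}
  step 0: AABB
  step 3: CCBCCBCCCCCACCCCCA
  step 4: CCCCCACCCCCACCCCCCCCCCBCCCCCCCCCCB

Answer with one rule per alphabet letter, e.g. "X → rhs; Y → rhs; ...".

A->B, B->CA, C->CC

  step 3 ⇒ step 4: CCBCCBCCCCCACCCCCA ⇒ CC·CC·CA·CC·CC·CA·CC·CC·CC·CC·CC·B·CC·CC·CC·CC·CC·B
    A ↦ B
    B ↦ CA
    C ↦ CC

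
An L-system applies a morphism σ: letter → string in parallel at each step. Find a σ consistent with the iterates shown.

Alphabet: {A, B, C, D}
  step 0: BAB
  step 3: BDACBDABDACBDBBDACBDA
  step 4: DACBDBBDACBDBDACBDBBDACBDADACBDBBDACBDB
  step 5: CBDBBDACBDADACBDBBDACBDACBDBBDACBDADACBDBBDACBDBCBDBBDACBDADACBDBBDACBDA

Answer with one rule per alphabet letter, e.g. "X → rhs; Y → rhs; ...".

A->DB, B->DA, C->B, D->CB

  step 4 ⇒ step 5: DACBDBBDACBDBDACBDBBDACBDADACBDBBDACBDB ⇒ CB·DB·B·DA·CB·DA·DA·CB·DB·B·DA·CB·DA·CB·DB·B·DA·CB·DA·DA·CB·DB·B·DA·CB·DB·CB·DB·B·DA·CB·DA·DA·CB·DB·B·DA·CB·DA
    A ↦ DB
    B ↦ DA
    C ↦ B
    D ↦ CB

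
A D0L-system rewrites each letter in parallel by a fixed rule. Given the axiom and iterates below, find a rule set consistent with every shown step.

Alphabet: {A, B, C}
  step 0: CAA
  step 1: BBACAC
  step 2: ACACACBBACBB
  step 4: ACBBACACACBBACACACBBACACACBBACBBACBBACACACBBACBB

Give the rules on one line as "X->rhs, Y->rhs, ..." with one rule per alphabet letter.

  step 1 ⇒ step 2: BBACAC ⇒ AC·AC·AC·BB·AC·BB
    A ↦ AC
    B ↦ AC
    C ↦ BB

A->AC, B->AC, C->BB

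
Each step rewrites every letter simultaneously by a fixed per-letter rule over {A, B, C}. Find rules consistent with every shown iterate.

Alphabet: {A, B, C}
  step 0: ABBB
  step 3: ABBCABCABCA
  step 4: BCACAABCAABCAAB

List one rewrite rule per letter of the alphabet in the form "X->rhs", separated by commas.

  step 3 ⇒ step 4: ABBCABCABCA ⇒ B·CA·CA·A·B·CA·A·B·CA·A·B
    A ↦ B
    B ↦ CA
    C ↦ A

A->B, B->CA, C->A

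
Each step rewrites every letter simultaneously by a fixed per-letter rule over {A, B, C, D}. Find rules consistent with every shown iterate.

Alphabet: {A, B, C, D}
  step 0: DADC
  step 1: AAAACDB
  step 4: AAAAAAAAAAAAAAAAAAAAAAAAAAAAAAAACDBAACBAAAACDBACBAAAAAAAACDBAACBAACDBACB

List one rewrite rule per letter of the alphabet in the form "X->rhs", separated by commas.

A->AA, B->ACB, C->CDB, D->A

  step 0 ⇒ step 1: DADC ⇒ A·AA·A·CDB
    A ↦ AA
    C ↦ CDB
    D ↦ A
    B ↦ ACB  (constrained at step 1)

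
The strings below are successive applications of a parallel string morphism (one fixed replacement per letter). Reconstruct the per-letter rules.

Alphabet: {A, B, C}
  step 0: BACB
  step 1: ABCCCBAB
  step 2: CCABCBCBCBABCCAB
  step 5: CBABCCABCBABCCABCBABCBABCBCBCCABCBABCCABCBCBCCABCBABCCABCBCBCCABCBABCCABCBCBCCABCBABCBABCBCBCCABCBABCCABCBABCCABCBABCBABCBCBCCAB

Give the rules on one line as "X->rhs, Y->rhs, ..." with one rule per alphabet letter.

A->CC, B->AB, C->CB

  step 1 ⇒ step 2: ABCCCBAB ⇒ CC·AB·CB·CB·CB·AB·CC·AB
    A ↦ CC
    B ↦ AB
    C ↦ CB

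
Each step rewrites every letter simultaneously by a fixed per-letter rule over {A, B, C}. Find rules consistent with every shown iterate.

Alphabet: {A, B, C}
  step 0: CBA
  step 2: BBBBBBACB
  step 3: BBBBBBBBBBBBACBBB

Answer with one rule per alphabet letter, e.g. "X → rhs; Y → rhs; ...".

  step 2 ⇒ step 3: BBBBBBACB ⇒ BB·BB·BB·BB·BB·BB·AC·B·BB
    A ↦ AC
    B ↦ BB
    C ↦ B

A->AC, B->BB, C->B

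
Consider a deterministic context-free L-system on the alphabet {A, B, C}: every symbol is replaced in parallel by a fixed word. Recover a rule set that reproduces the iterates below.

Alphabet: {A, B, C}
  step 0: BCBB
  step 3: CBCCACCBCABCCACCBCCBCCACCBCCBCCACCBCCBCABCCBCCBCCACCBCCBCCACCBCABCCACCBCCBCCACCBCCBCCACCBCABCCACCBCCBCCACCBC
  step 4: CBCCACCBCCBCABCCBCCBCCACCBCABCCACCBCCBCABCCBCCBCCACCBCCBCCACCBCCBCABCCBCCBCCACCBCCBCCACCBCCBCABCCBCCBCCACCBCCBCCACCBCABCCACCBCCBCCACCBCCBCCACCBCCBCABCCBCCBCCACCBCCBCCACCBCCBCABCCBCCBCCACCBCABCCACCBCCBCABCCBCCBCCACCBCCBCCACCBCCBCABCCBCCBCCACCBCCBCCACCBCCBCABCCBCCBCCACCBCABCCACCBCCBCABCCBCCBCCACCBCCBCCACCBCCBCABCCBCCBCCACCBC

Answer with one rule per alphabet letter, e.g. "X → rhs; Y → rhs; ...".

A->ABC, B->CAC, C->CBC

  step 3 ⇒ step 4: CBCCACCBCABCCACCBCCBCCACCBCCBCCACCBCCBCABCCBCCBCCACCBCCBCCACCBCABCCACCBCCBCCACCBCCBCCACCBCABCCACCBCCBCCACCBC ⇒ CBC·CAC·CBC·CBC·ABC·CBC·CBC·CAC·CBC·ABC·CAC·CBC·CBC·ABC·CBC·CBC·CAC·CBC·CBC·CAC·CBC·CBC·ABC·CBC·CBC·CAC·CBC·CBC·CAC·CBC·CBC·ABC·CBC·CBC·CAC·CBC·CBC·CAC·CBC·ABC·CAC·CBC·CBC·CAC·CBC·CBC·CAC·CBC·CBC·ABC·CBC·CBC·CAC·CBC·CBC·CAC·CBC·CBC·ABC·CBC·CBC·CAC·CBC·ABC·CAC·CBC·CBC·ABC·CBC·CBC·CAC·CBC·CBC·CAC·CBC·CBC·ABC·CBC·CBC·CAC·CBC·CBC·CAC·CBC·CBC·ABC·CBC·CBC·CAC·CBC·ABC·CAC·CBC·CBC·ABC·CBC·CBC·CAC·CBC·CBC·CAC·CBC·CBC·ABC·CBC·CBC·CAC·CBC
    A ↦ ABC
    B ↦ CAC
    C ↦ CBC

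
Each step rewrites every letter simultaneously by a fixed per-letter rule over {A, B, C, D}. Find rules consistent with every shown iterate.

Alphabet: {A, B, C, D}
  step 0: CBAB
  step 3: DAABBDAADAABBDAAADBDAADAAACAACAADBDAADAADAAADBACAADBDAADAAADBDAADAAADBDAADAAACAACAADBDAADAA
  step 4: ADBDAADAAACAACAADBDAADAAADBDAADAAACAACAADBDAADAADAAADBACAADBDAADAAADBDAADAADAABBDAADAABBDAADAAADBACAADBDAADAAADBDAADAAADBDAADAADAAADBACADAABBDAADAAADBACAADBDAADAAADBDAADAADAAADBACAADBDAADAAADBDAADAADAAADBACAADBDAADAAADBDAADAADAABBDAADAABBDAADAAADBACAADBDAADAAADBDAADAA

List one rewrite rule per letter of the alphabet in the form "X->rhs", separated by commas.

A->DAA, B->ACA, C->BB, D->ADB

  step 3 ⇒ step 4: DAABBDAADAABBDAAADBDAADAAACAACAADBDAADAADAAADBACAADBDAADAAADBDAADAAADBDAADAAACAACAADBDAADAA ⇒ ADB·DAA·DAA·ACA·ACA·ADB·DAA·DAA·ADB·DAA·DAA·ACA·ACA·ADB·DAA·DAA·DAA·ADB·ACA·ADB·DAA·DAA·ADB·DAA·DAA·DAA·BB·DAA·DAA·BB·DAA·DAA·ADB·ACA·ADB·DAA·DAA·ADB·DAA·DAA·ADB·DAA·DAA·DAA·ADB·ACA·DAA·BB·DAA·DAA·ADB·ACA·ADB·DAA·DAA·ADB·DAA·DAA·DAA·ADB·ACA·ADB·DAA·DAA·ADB·DAA·DAA·DAA·ADB·ACA·ADB·DAA·DAA·ADB·DAA·DAA·DAA·BB·DAA·DAA·BB·DAA·DAA·ADB·ACA·ADB·DAA·DAA·ADB·DAA·DAA
    A ↦ DAA
    B ↦ ACA
    C ↦ BB
    D ↦ ADB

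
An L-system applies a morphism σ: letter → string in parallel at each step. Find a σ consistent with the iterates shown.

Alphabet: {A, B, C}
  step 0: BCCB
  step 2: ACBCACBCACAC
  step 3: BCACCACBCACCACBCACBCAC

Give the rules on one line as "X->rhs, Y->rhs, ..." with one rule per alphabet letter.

  step 2 ⇒ step 3: ACBCACBCACAC ⇒ BC·AC·C·AC·BC·AC·C·AC·BC·AC·BC·AC
    A ↦ BC
    B ↦ C
    C ↦ AC

A->BC, B->C, C->AC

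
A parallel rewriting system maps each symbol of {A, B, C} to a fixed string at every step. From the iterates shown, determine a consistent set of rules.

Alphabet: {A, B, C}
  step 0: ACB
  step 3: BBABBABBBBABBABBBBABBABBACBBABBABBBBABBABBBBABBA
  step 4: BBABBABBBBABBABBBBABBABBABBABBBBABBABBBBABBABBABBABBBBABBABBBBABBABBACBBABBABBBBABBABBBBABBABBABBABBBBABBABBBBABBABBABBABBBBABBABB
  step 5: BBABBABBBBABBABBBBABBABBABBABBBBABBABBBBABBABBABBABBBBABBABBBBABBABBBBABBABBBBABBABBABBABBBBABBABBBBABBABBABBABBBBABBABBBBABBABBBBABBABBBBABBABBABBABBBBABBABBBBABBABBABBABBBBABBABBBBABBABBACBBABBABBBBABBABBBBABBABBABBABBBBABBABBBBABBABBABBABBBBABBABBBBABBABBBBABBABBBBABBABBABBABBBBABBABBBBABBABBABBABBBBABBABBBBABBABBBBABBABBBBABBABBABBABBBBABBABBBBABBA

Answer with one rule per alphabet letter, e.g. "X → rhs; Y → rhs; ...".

  step 4 ⇒ step 5: BBABBABBBBABBABBBBABBABBABBABBBBABBABBBBABBABBABBABBBBABBABBBBABBABBACBBABBABBBBABBABBBBABBABBABBABBBBABBABBBBABBABBABBABBBBABBABB ⇒ BBA·BBA·BB·BBA·BBA·BB·BBA·BBA·BBA·BBA·BB·BBA·BBA·BB·BBA·BBA·BBA·BBA·BB·BBA·BBA·BB·BBA·BBA·BB·BBA·BBA·BB·BBA·BBA·BBA·BBA·BB·BBA·BBA·BB·BBA·BBA·BBA·BBA·BB·BBA·BBA·BB·BBA·BBA·BB·BBA·BBA·BB·BBA·BBA·BBA·BBA·BB·BBA·BBA·BB·BBA·BBA·BBA·BBA·BB·BBA·BBA·BB·BBA·BBA·BB·AC·BBA·BBA·BB·BBA·BBA·BB·BBA·BBA·BBA·BBA·BB·BBA·BBA·BB·BBA·BBA·BBA·BBA·BB·BBA·BBA·BB·BBA·BBA·BB·BBA·BBA·BB·BBA·BBA·BBA·BBA·BB·BBA·BBA·BB·BBA·BBA·BBA·BBA·BB·BBA·BBA·BB·BBA·BBA·BB·BBA·BBA·BB·BBA·BBA·BBA·BBA·BB·BBA·BBA·BB·BBA·BBA
    A ↦ BB
    B ↦ BBA
    C ↦ AC

A->BB, B->BBA, C->AC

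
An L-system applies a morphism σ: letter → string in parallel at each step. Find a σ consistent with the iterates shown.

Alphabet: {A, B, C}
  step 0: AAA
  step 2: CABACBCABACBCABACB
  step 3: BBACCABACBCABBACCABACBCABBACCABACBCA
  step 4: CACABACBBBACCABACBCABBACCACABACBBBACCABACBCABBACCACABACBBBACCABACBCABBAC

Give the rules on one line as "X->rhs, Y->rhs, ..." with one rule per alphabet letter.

A->BAC, B->CA, C->B

  step 3 ⇒ step 4: BBACCABACBCABBACCABACBCABBACCABACBCA ⇒ CA·CA·BAC·B·B·BAC·CA·BAC·B·CA·B·BAC·CA·CA·BAC·B·B·BAC·CA·BAC·B·CA·B·BAC·CA·CA·BAC·B·B·BAC·CA·BAC·B·CA·B·BAC
    A ↦ BAC
    B ↦ CA
    C ↦ B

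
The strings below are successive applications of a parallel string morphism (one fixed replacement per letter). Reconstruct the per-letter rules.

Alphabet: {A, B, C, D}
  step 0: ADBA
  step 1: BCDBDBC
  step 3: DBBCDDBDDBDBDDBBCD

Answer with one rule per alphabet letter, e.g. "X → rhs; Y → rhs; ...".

  step 0 ⇒ step 1: ADBA ⇒ BC·DB·D·BC
    A ↦ BC
    B ↦ D
    D ↦ DB
    C ↦ AB  (constrained at step 1)

A->BC, B->D, C->AB, D->DB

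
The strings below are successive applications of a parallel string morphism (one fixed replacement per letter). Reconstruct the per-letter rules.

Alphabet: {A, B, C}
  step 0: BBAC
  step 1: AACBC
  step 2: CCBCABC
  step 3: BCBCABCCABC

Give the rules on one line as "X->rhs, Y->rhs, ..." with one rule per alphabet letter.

A->C, B->A, C->BC

  step 2 ⇒ step 3: CCBCABC ⇒ BC·BC·A·BC·C·A·BC
    A ↦ C
    B ↦ A
    C ↦ BC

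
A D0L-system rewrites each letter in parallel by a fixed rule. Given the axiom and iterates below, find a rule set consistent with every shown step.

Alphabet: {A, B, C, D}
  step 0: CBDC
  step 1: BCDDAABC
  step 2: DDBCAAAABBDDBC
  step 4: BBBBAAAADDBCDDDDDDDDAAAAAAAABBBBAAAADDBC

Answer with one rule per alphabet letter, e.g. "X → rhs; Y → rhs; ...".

  step 1 ⇒ step 2: BCDDAABC ⇒ DD·BC·AA·AA·B·B·DD·BC
    A ↦ B
    B ↦ DD
    C ↦ BC
    D ↦ AA

A->B, B->DD, C->BC, D->AA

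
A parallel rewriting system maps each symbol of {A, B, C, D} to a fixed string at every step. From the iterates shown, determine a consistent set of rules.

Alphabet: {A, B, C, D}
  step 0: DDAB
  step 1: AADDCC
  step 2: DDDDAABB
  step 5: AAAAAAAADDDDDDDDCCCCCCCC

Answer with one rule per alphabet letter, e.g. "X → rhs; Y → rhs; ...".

  step 1 ⇒ step 2: AADDCC ⇒ DD·DD·A·A·B·B
    A ↦ DD
    C ↦ B
    D ↦ A
  step 0 ⇒ step 1: DDAB ⇒ A·A·DD·CC
    B ↦ CC

A->DD, B->CC, C->B, D->A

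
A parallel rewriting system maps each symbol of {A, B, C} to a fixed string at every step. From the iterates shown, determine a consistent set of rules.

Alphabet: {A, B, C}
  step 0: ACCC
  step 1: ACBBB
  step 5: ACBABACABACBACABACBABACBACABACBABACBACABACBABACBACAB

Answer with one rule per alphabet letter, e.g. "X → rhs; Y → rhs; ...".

  step 0 ⇒ step 1: ACCC ⇒ AC·B·B·B
    A ↦ AC
    C ↦ B
    B ↦ AB  (constrained at step 1)

A->AC, B->AB, C->B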